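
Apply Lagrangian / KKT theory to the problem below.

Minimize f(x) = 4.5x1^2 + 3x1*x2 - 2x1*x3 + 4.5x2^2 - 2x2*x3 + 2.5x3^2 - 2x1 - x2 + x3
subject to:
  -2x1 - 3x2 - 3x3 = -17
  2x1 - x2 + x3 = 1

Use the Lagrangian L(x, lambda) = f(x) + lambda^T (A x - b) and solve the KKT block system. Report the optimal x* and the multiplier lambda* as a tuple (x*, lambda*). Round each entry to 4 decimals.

Form the Lagrangian:
  L(x, lambda) = (1/2) x^T Q x + c^T x + lambda^T (A x - b)
Stationarity (grad_x L = 0): Q x + c + A^T lambda = 0.
Primal feasibility: A x = b.

This gives the KKT block system:
  [ Q   A^T ] [ x     ]   [-c ]
  [ A    0  ] [ lambda ] = [ b ]

Solving the linear system:
  x*      = (0.2907, 2.5272, 2.9457)
  lambda* = (4.4696, 3.3163)
  f(x*)   = 36.2524

x* = (0.2907, 2.5272, 2.9457), lambda* = (4.4696, 3.3163)


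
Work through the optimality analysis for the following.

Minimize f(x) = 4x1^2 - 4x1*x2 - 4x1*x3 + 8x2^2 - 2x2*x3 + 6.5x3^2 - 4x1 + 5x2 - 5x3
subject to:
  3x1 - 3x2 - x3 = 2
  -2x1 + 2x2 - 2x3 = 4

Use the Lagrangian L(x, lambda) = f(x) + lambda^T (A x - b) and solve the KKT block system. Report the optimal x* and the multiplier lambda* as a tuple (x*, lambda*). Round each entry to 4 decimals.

Form the Lagrangian:
  L(x, lambda) = (1/2) x^T Q x + c^T x + lambda^T (A x - b)
Stationarity (grad_x L = 0): Q x + c + A^T lambda = 0.
Primal feasibility: A x = b.

This gives the KKT block system:
  [ Q   A^T ] [ x     ]   [-c ]
  [ A    0  ] [ lambda ] = [ b ]

Solving the linear system:
  x*      = (-0.8125, -0.8125, -2)
  lambda* = (-6.7187, -9.7031)
  f(x*)   = 30.7187

x* = (-0.8125, -0.8125, -2), lambda* = (-6.7187, -9.7031)


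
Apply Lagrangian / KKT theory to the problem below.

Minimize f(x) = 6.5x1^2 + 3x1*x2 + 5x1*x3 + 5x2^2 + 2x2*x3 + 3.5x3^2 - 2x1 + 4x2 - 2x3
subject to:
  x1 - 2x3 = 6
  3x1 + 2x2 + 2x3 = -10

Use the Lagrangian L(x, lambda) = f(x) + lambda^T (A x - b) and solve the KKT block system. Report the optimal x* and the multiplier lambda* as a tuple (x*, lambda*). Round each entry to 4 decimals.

Form the Lagrangian:
  L(x, lambda) = (1/2) x^T Q x + c^T x + lambda^T (A x - b)
Stationarity (grad_x L = 0): Q x + c + A^T lambda = 0.
Primal feasibility: A x = b.

This gives the KKT block system:
  [ Q   A^T ] [ x     ]   [-c ]
  [ A    0  ] [ lambda ] = [ b ]

Solving the linear system:
  x*      = (-0.1714, -1.6571, -3.0857)
  lambda* = (-4.2571, 9.6286)
  f(x*)   = 60.8571

x* = (-0.1714, -1.6571, -3.0857), lambda* = (-4.2571, 9.6286)


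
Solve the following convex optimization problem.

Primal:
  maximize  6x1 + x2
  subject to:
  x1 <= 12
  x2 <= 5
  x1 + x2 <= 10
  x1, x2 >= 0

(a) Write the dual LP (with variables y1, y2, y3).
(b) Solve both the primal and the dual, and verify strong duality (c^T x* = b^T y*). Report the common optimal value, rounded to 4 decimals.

The standard primal-dual pair for 'max c^T x s.t. A x <= b, x >= 0' is:
  Dual:  min b^T y  s.t.  A^T y >= c,  y >= 0.

So the dual LP is:
  minimize  12y1 + 5y2 + 10y3
  subject to:
    y1 + y3 >= 6
    y2 + y3 >= 1
    y1, y2, y3 >= 0

Solving the primal: x* = (10, 0).
  primal value c^T x* = 60.
Solving the dual: y* = (0, 0, 6).
  dual value b^T y* = 60.
Strong duality: c^T x* = b^T y*. Confirmed.

60


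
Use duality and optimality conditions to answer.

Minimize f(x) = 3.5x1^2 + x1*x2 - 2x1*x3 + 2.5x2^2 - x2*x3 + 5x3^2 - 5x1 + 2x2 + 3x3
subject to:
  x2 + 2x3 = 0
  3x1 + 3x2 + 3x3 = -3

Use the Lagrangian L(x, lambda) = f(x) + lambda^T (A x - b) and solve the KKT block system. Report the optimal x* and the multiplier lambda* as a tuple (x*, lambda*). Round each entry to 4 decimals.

Form the Lagrangian:
  L(x, lambda) = (1/2) x^T Q x + c^T x + lambda^T (A x - b)
Stationarity (grad_x L = 0): Q x + c + A^T lambda = 0.
Primal feasibility: A x = b.

This gives the KKT block system:
  [ Q   A^T ] [ x     ]   [-c ]
  [ A    0  ] [ lambda ] = [ b ]

Solving the linear system:
  x*      = (-0.7273, -0.5455, 0.2727)
  lambda* = (-9.4545, 3.7273)
  f(x*)   = 7.2727

x* = (-0.7273, -0.5455, 0.2727), lambda* = (-9.4545, 3.7273)


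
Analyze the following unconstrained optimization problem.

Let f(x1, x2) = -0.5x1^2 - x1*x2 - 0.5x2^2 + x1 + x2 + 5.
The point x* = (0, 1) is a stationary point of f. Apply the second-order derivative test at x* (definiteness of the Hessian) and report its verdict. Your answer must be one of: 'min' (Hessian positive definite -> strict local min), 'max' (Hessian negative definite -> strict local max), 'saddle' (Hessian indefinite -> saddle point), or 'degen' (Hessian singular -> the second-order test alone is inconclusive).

Compute the Hessian H = grad^2 f:
  H = [[-1, -1], [-1, -1]]
Verify stationarity: grad f(x*) = H x* + g = (0, 0).
Eigenvalues of H: -2, 0.
H has a zero eigenvalue (singular; negative semidefinite but not definite), so H is neither positive definite, negative definite, nor indefinite. The second-order test alone is inconclusive -> degen.
(Indeed, f is constant along the null direction of H through x*, so x* is not a strict local extremum.)

degen


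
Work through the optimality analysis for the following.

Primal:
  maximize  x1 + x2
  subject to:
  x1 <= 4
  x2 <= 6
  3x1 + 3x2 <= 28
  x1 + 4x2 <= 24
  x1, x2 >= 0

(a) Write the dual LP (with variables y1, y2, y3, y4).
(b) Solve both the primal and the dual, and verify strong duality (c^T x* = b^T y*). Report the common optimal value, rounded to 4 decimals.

The standard primal-dual pair for 'max c^T x s.t. A x <= b, x >= 0' is:
  Dual:  min b^T y  s.t.  A^T y >= c,  y >= 0.

So the dual LP is:
  minimize  4y1 + 6y2 + 28y3 + 24y4
  subject to:
    y1 + 3y3 + y4 >= 1
    y2 + 3y3 + 4y4 >= 1
    y1, y2, y3, y4 >= 0

Solving the primal: x* = (4, 5).
  primal value c^T x* = 9.
Solving the dual: y* = (0.75, 0, 0, 0.25).
  dual value b^T y* = 9.
Strong duality: c^T x* = b^T y*. Confirmed.

9


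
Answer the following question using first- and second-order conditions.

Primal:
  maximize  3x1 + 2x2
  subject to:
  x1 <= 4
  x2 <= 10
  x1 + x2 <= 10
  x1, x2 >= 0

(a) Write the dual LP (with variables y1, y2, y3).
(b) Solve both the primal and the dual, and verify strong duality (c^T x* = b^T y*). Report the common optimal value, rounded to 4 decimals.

The standard primal-dual pair for 'max c^T x s.t. A x <= b, x >= 0' is:
  Dual:  min b^T y  s.t.  A^T y >= c,  y >= 0.

So the dual LP is:
  minimize  4y1 + 10y2 + 10y3
  subject to:
    y1 + y3 >= 3
    y2 + y3 >= 2
    y1, y2, y3 >= 0

Solving the primal: x* = (4, 6).
  primal value c^T x* = 24.
Solving the dual: y* = (1, 0, 2).
  dual value b^T y* = 24.
Strong duality: c^T x* = b^T y*. Confirmed.

24


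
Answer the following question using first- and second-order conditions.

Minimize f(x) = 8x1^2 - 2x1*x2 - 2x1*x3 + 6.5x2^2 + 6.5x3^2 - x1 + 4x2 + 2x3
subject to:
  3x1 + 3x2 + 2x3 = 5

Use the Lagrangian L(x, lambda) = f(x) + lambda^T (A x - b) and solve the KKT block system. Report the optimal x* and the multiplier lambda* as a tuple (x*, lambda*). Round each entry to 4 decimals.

Form the Lagrangian:
  L(x, lambda) = (1/2) x^T Q x + c^T x + lambda^T (A x - b)
Stationarity (grad_x L = 0): Q x + c + A^T lambda = 0.
Primal feasibility: A x = b.

This gives the KKT block system:
  [ Q   A^T ] [ x     ]   [-c ]
  [ A    0  ] [ lambda ] = [ b ]

Solving the linear system:
  x*      = (0.7962, 0.5601, 0.4655)
  lambda* = (-3.2296)
  f(x*)   = 9.2614

x* = (0.7962, 0.5601, 0.4655), lambda* = (-3.2296)


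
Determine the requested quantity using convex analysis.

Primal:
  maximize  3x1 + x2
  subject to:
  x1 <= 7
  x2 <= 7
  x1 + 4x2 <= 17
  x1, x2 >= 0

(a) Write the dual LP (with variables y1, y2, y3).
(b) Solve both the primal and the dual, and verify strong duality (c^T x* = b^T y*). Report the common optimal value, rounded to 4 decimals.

The standard primal-dual pair for 'max c^T x s.t. A x <= b, x >= 0' is:
  Dual:  min b^T y  s.t.  A^T y >= c,  y >= 0.

So the dual LP is:
  minimize  7y1 + 7y2 + 17y3
  subject to:
    y1 + y3 >= 3
    y2 + 4y3 >= 1
    y1, y2, y3 >= 0

Solving the primal: x* = (7, 2.5).
  primal value c^T x* = 23.5.
Solving the dual: y* = (2.75, 0, 0.25).
  dual value b^T y* = 23.5.
Strong duality: c^T x* = b^T y*. Confirmed.

23.5


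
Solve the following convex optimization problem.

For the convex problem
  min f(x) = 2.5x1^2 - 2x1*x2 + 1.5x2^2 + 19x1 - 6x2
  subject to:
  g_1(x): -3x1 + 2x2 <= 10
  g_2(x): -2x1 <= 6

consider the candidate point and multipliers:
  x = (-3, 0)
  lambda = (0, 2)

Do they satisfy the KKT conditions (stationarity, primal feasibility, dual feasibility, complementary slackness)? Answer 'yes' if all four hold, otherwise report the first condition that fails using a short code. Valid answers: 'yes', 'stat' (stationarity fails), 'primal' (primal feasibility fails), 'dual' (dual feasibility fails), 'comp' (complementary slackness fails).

Gradient of f: grad f(x) = Q x + c = (4, 0)
Constraint values g_i(x) = a_i^T x - b_i:
  g_1((-3, 0)) = -1
  g_2((-3, 0)) = 0
Stationarity residual: grad f(x) + sum_i lambda_i a_i = (0, 0)
  -> stationarity OK
Primal feasibility (all g_i <= 0): OK
Dual feasibility (all lambda_i >= 0): OK
Complementary slackness (lambda_i * g_i(x) = 0 for all i): OK

Verdict: yes, KKT holds.

yes


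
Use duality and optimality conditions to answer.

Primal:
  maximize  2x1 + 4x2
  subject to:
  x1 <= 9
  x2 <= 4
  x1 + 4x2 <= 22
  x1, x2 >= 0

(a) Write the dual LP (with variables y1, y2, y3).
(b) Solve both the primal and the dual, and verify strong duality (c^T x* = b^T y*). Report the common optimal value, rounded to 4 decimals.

The standard primal-dual pair for 'max c^T x s.t. A x <= b, x >= 0' is:
  Dual:  min b^T y  s.t.  A^T y >= c,  y >= 0.

So the dual LP is:
  minimize  9y1 + 4y2 + 22y3
  subject to:
    y1 + y3 >= 2
    y2 + 4y3 >= 4
    y1, y2, y3 >= 0

Solving the primal: x* = (9, 3.25).
  primal value c^T x* = 31.
Solving the dual: y* = (1, 0, 1).
  dual value b^T y* = 31.
Strong duality: c^T x* = b^T y*. Confirmed.

31


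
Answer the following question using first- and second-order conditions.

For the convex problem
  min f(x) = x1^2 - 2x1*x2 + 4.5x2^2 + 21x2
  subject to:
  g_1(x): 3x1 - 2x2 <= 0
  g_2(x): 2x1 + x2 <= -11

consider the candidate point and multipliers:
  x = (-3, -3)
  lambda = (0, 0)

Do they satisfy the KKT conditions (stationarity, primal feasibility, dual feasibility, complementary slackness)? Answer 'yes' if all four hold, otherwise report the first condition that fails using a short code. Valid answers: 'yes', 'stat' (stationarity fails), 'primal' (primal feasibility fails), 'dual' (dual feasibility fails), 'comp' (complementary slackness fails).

Gradient of f: grad f(x) = Q x + c = (0, 0)
Constraint values g_i(x) = a_i^T x - b_i:
  g_1((-3, -3)) = -3
  g_2((-3, -3)) = 2
Stationarity residual: grad f(x) + sum_i lambda_i a_i = (0, 0)
  -> stationarity OK
Primal feasibility (all g_i <= 0): FAILS
Dual feasibility (all lambda_i >= 0): OK
Complementary slackness (lambda_i * g_i(x) = 0 for all i): OK

Verdict: the first failing condition is primal_feasibility -> primal.

primal


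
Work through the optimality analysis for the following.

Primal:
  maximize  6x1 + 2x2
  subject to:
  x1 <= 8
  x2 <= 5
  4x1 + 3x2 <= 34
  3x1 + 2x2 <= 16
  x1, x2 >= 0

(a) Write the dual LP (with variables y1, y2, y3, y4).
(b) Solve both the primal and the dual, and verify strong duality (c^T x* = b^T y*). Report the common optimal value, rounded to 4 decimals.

The standard primal-dual pair for 'max c^T x s.t. A x <= b, x >= 0' is:
  Dual:  min b^T y  s.t.  A^T y >= c,  y >= 0.

So the dual LP is:
  minimize  8y1 + 5y2 + 34y3 + 16y4
  subject to:
    y1 + 4y3 + 3y4 >= 6
    y2 + 3y3 + 2y4 >= 2
    y1, y2, y3, y4 >= 0

Solving the primal: x* = (5.3333, 0).
  primal value c^T x* = 32.
Solving the dual: y* = (0, 0, 0, 2).
  dual value b^T y* = 32.
Strong duality: c^T x* = b^T y*. Confirmed.

32


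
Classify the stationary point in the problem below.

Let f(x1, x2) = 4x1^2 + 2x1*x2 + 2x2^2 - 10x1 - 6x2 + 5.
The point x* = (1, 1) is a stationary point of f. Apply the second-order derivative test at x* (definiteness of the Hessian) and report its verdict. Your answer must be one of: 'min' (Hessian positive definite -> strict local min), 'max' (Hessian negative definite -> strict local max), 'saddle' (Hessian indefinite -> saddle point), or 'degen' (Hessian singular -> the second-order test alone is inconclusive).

Compute the Hessian H = grad^2 f:
  H = [[8, 2], [2, 4]]
Verify stationarity: grad f(x*) = H x* + g = (0, 0).
Eigenvalues of H: 3.1716, 8.8284.
Both eigenvalues > 0, so H is positive definite -> x* is a strict local min.

min


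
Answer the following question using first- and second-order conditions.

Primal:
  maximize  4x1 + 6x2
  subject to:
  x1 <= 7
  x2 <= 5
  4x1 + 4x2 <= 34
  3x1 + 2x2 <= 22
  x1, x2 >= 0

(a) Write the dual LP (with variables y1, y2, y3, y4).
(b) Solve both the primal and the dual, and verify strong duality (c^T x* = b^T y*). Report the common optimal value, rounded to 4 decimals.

The standard primal-dual pair for 'max c^T x s.t. A x <= b, x >= 0' is:
  Dual:  min b^T y  s.t.  A^T y >= c,  y >= 0.

So the dual LP is:
  minimize  7y1 + 5y2 + 34y3 + 22y4
  subject to:
    y1 + 4y3 + 3y4 >= 4
    y2 + 4y3 + 2y4 >= 6
    y1, y2, y3, y4 >= 0

Solving the primal: x* = (3.5, 5).
  primal value c^T x* = 44.
Solving the dual: y* = (0, 2, 1, 0).
  dual value b^T y* = 44.
Strong duality: c^T x* = b^T y*. Confirmed.

44


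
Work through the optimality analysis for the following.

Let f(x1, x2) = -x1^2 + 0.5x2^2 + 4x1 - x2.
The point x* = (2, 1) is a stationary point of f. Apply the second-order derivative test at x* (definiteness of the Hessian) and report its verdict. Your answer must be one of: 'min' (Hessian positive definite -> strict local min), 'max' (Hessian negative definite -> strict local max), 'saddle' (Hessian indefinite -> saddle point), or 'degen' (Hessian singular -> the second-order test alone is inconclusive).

Compute the Hessian H = grad^2 f:
  H = [[-2, 0], [0, 1]]
Verify stationarity: grad f(x*) = H x* + g = (0, 0).
Eigenvalues of H: -2, 1.
Eigenvalues have mixed signs, so H is indefinite -> x* is a saddle point.

saddle


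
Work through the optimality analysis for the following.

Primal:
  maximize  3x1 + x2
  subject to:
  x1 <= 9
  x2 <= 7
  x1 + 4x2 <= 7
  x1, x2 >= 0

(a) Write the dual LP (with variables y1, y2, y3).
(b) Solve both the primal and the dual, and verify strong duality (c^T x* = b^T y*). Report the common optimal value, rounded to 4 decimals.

The standard primal-dual pair for 'max c^T x s.t. A x <= b, x >= 0' is:
  Dual:  min b^T y  s.t.  A^T y >= c,  y >= 0.

So the dual LP is:
  minimize  9y1 + 7y2 + 7y3
  subject to:
    y1 + y3 >= 3
    y2 + 4y3 >= 1
    y1, y2, y3 >= 0

Solving the primal: x* = (7, 0).
  primal value c^T x* = 21.
Solving the dual: y* = (0, 0, 3).
  dual value b^T y* = 21.
Strong duality: c^T x* = b^T y*. Confirmed.

21


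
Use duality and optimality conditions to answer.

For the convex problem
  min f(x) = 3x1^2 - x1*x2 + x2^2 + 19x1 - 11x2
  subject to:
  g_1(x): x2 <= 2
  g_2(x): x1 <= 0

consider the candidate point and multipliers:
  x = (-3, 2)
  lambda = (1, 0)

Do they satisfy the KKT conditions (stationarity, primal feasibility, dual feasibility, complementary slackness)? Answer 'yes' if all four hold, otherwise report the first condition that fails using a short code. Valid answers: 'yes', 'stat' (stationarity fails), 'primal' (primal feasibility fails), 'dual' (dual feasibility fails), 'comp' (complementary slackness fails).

Gradient of f: grad f(x) = Q x + c = (-1, -4)
Constraint values g_i(x) = a_i^T x - b_i:
  g_1((-3, 2)) = 0
  g_2((-3, 2)) = -3
Stationarity residual: grad f(x) + sum_i lambda_i a_i = (-1, -3)
  -> stationarity FAILS
Primal feasibility (all g_i <= 0): OK
Dual feasibility (all lambda_i >= 0): OK
Complementary slackness (lambda_i * g_i(x) = 0 for all i): OK

Verdict: the first failing condition is stationarity -> stat.

stat


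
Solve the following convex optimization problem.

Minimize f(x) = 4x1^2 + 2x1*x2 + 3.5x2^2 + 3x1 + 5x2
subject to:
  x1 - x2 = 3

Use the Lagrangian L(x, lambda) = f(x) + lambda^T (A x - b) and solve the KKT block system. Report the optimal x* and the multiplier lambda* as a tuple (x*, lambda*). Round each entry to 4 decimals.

Form the Lagrangian:
  L(x, lambda) = (1/2) x^T Q x + c^T x + lambda^T (A x - b)
Stationarity (grad_x L = 0): Q x + c + A^T lambda = 0.
Primal feasibility: A x = b.

This gives the KKT block system:
  [ Q   A^T ] [ x     ]   [-c ]
  [ A    0  ] [ lambda ] = [ b ]

Solving the linear system:
  x*      = (1, -2)
  lambda* = (-7)
  f(x*)   = 7

x* = (1, -2), lambda* = (-7)


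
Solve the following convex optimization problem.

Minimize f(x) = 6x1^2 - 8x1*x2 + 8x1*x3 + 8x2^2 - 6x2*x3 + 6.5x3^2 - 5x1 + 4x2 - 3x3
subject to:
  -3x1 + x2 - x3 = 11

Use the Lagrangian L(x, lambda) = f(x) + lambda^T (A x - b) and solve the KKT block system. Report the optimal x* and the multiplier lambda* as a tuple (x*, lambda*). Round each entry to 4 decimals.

Form the Lagrangian:
  L(x, lambda) = (1/2) x^T Q x + c^T x + lambda^T (A x - b)
Stationarity (grad_x L = 0): Q x + c + A^T lambda = 0.
Primal feasibility: A x = b.

This gives the KKT block system:
  [ Q   A^T ] [ x     ]   [-c ]
  [ A    0  ] [ lambda ] = [ b ]

Solving the linear system:
  x*      = (-4.5609, -1.1635, 1.5192)
  lambda* = (-12.7564)
  f(x*)   = 76.9567

x* = (-4.5609, -1.1635, 1.5192), lambda* = (-12.7564)


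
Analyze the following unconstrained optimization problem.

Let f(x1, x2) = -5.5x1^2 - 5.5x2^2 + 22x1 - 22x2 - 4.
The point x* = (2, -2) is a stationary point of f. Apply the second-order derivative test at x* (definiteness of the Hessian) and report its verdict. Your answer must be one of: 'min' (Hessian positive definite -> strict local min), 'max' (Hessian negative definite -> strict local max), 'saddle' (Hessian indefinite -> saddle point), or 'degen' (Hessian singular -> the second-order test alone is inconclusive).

Compute the Hessian H = grad^2 f:
  H = [[-11, 0], [0, -11]]
Verify stationarity: grad f(x*) = H x* + g = (0, 0).
Eigenvalues of H: -11, -11.
Both eigenvalues < 0, so H is negative definite -> x* is a strict local max.

max


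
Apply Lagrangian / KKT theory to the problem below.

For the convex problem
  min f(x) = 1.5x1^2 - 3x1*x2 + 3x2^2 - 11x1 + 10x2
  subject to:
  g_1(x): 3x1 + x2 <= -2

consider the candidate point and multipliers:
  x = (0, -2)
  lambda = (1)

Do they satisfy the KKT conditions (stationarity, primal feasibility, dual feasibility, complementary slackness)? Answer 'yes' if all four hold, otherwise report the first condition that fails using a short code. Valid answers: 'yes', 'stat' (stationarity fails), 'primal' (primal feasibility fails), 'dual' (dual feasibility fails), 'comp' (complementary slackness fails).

Gradient of f: grad f(x) = Q x + c = (-5, -2)
Constraint values g_i(x) = a_i^T x - b_i:
  g_1((0, -2)) = 0
Stationarity residual: grad f(x) + sum_i lambda_i a_i = (-2, -1)
  -> stationarity FAILS
Primal feasibility (all g_i <= 0): OK
Dual feasibility (all lambda_i >= 0): OK
Complementary slackness (lambda_i * g_i(x) = 0 for all i): OK

Verdict: the first failing condition is stationarity -> stat.

stat


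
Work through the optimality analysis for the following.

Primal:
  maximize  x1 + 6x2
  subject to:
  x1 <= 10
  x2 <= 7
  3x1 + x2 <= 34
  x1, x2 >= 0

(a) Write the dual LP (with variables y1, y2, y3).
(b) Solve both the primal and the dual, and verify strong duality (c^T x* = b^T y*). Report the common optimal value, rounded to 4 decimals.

The standard primal-dual pair for 'max c^T x s.t. A x <= b, x >= 0' is:
  Dual:  min b^T y  s.t.  A^T y >= c,  y >= 0.

So the dual LP is:
  minimize  10y1 + 7y2 + 34y3
  subject to:
    y1 + 3y3 >= 1
    y2 + y3 >= 6
    y1, y2, y3 >= 0

Solving the primal: x* = (9, 7).
  primal value c^T x* = 51.
Solving the dual: y* = (0, 5.6667, 0.3333).
  dual value b^T y* = 51.
Strong duality: c^T x* = b^T y*. Confirmed.

51


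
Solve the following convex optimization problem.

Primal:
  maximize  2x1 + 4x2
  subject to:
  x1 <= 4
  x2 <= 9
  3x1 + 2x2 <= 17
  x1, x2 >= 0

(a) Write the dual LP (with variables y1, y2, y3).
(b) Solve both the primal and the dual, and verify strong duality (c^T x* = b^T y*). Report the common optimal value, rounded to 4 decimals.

The standard primal-dual pair for 'max c^T x s.t. A x <= b, x >= 0' is:
  Dual:  min b^T y  s.t.  A^T y >= c,  y >= 0.

So the dual LP is:
  minimize  4y1 + 9y2 + 17y3
  subject to:
    y1 + 3y3 >= 2
    y2 + 2y3 >= 4
    y1, y2, y3 >= 0

Solving the primal: x* = (0, 8.5).
  primal value c^T x* = 34.
Solving the dual: y* = (0, 0, 2).
  dual value b^T y* = 34.
Strong duality: c^T x* = b^T y*. Confirmed.

34


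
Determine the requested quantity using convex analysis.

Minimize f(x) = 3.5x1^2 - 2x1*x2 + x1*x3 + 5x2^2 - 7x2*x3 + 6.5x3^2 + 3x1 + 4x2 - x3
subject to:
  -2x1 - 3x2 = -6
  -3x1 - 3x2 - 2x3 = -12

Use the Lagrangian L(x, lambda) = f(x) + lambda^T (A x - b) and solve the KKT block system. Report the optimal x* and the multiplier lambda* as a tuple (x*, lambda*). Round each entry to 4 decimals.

Form the Lagrangian:
  L(x, lambda) = (1/2) x^T Q x + c^T x + lambda^T (A x - b)
Stationarity (grad_x L = 0): Q x + c + A^T lambda = 0.
Primal feasibility: A x = b.

This gives the KKT block system:
  [ Q   A^T ] [ x     ]   [-c ]
  [ A    0  ] [ lambda ] = [ b ]

Solving the linear system:
  x*      = (1.0261, 1.3159, 2.4869)
  lambda* = (-12.3397, 11.5724)
  f(x*)   = 35.3432

x* = (1.0261, 1.3159, 2.4869), lambda* = (-12.3397, 11.5724)


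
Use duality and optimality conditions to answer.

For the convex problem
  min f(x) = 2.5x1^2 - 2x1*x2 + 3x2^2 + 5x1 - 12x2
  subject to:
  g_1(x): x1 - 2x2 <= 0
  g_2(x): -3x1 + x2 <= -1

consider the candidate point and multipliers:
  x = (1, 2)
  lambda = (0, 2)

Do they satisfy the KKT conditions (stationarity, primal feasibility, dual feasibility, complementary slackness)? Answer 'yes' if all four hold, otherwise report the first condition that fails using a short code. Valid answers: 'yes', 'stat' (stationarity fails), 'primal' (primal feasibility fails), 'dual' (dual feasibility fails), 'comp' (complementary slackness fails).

Gradient of f: grad f(x) = Q x + c = (6, -2)
Constraint values g_i(x) = a_i^T x - b_i:
  g_1((1, 2)) = -3
  g_2((1, 2)) = 0
Stationarity residual: grad f(x) + sum_i lambda_i a_i = (0, 0)
  -> stationarity OK
Primal feasibility (all g_i <= 0): OK
Dual feasibility (all lambda_i >= 0): OK
Complementary slackness (lambda_i * g_i(x) = 0 for all i): OK

Verdict: yes, KKT holds.

yes


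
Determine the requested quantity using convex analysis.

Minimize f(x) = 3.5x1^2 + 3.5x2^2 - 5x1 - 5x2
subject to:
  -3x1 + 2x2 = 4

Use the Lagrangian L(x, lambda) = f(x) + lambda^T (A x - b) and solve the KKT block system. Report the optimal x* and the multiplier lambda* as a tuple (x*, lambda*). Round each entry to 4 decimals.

Form the Lagrangian:
  L(x, lambda) = (1/2) x^T Q x + c^T x + lambda^T (A x - b)
Stationarity (grad_x L = 0): Q x + c + A^T lambda = 0.
Primal feasibility: A x = b.

This gives the KKT block system:
  [ Q   A^T ] [ x     ]   [-c ]
  [ A    0  ] [ lambda ] = [ b ]

Solving the linear system:
  x*      = (-0.3736, 1.4396)
  lambda* = (-2.5385)
  f(x*)   = 2.4121

x* = (-0.3736, 1.4396), lambda* = (-2.5385)


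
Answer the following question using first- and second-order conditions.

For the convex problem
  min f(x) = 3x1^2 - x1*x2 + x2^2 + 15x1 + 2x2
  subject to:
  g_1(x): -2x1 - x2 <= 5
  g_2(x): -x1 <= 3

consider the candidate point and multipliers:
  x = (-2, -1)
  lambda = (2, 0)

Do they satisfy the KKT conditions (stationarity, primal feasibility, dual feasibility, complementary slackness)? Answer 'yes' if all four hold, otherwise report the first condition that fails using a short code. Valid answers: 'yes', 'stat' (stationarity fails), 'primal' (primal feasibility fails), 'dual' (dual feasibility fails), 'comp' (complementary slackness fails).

Gradient of f: grad f(x) = Q x + c = (4, 2)
Constraint values g_i(x) = a_i^T x - b_i:
  g_1((-2, -1)) = 0
  g_2((-2, -1)) = -1
Stationarity residual: grad f(x) + sum_i lambda_i a_i = (0, 0)
  -> stationarity OK
Primal feasibility (all g_i <= 0): OK
Dual feasibility (all lambda_i >= 0): OK
Complementary slackness (lambda_i * g_i(x) = 0 for all i): OK

Verdict: yes, KKT holds.

yes


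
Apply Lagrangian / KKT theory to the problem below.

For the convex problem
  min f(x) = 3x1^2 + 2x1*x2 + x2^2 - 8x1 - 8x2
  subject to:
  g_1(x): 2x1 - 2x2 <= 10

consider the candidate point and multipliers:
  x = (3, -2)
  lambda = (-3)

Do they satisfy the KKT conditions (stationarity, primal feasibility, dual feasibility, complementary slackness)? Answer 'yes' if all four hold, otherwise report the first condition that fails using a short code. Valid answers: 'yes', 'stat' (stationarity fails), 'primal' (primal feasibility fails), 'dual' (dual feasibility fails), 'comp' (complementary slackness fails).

Gradient of f: grad f(x) = Q x + c = (6, -6)
Constraint values g_i(x) = a_i^T x - b_i:
  g_1((3, -2)) = 0
Stationarity residual: grad f(x) + sum_i lambda_i a_i = (0, 0)
  -> stationarity OK
Primal feasibility (all g_i <= 0): OK
Dual feasibility (all lambda_i >= 0): FAILS
Complementary slackness (lambda_i * g_i(x) = 0 for all i): OK

Verdict: the first failing condition is dual_feasibility -> dual.

dual


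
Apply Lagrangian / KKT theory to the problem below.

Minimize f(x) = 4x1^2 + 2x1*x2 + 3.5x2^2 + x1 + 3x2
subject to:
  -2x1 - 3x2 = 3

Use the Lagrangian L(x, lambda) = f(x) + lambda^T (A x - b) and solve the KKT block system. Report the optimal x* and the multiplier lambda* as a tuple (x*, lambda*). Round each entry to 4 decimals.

Form the Lagrangian:
  L(x, lambda) = (1/2) x^T Q x + c^T x + lambda^T (A x - b)
Stationarity (grad_x L = 0): Q x + c + A^T lambda = 0.
Primal feasibility: A x = b.

This gives the KKT block system:
  [ Q   A^T ] [ x     ]   [-c ]
  [ A    0  ] [ lambda ] = [ b ]

Solving the linear system:
  x*      = (-0.1974, -0.8684)
  lambda* = (-1.1579)
  f(x*)   = 0.3355

x* = (-0.1974, -0.8684), lambda* = (-1.1579)


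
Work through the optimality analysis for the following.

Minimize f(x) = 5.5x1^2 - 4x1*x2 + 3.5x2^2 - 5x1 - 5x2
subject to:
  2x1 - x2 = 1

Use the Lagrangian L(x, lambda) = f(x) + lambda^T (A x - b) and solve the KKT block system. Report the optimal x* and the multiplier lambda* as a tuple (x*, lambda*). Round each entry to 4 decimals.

Form the Lagrangian:
  L(x, lambda) = (1/2) x^T Q x + c^T x + lambda^T (A x - b)
Stationarity (grad_x L = 0): Q x + c + A^T lambda = 0.
Primal feasibility: A x = b.

This gives the KKT block system:
  [ Q   A^T ] [ x     ]   [-c ]
  [ A    0  ] [ lambda ] = [ b ]

Solving the linear system:
  x*      = (1.087, 1.1739)
  lambda* = (-1.1304)
  f(x*)   = -5.087

x* = (1.087, 1.1739), lambda* = (-1.1304)


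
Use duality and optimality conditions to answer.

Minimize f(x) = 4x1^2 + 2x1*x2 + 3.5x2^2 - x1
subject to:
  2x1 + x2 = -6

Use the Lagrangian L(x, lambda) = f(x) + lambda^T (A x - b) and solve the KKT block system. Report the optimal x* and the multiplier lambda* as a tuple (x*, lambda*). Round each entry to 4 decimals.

Form the Lagrangian:
  L(x, lambda) = (1/2) x^T Q x + c^T x + lambda^T (A x - b)
Stationarity (grad_x L = 0): Q x + c + A^T lambda = 0.
Primal feasibility: A x = b.

This gives the KKT block system:
  [ Q   A^T ] [ x     ]   [-c ]
  [ A    0  ] [ lambda ] = [ b ]

Solving the linear system:
  x*      = (-2.5357, -0.9286)
  lambda* = (11.5714)
  f(x*)   = 35.9821

x* = (-2.5357, -0.9286), lambda* = (11.5714)


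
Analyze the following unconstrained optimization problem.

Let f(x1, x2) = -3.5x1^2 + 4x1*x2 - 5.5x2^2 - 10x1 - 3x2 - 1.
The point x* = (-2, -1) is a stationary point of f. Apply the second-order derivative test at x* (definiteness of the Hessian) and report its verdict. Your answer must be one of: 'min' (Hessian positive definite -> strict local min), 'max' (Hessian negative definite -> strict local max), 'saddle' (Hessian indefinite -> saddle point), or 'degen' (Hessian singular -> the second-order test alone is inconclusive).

Compute the Hessian H = grad^2 f:
  H = [[-7, 4], [4, -11]]
Verify stationarity: grad f(x*) = H x* + g = (0, 0).
Eigenvalues of H: -13.4721, -4.5279.
Both eigenvalues < 0, so H is negative definite -> x* is a strict local max.

max


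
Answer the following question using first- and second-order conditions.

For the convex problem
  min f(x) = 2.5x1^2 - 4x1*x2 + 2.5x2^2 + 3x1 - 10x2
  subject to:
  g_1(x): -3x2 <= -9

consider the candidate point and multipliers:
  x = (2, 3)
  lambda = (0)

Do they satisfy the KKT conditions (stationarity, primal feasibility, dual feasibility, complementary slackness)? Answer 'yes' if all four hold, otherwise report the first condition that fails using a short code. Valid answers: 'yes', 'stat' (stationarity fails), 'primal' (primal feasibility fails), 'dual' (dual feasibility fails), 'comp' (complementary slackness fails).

Gradient of f: grad f(x) = Q x + c = (1, -3)
Constraint values g_i(x) = a_i^T x - b_i:
  g_1((2, 3)) = 0
Stationarity residual: grad f(x) + sum_i lambda_i a_i = (1, -3)
  -> stationarity FAILS
Primal feasibility (all g_i <= 0): OK
Dual feasibility (all lambda_i >= 0): OK
Complementary slackness (lambda_i * g_i(x) = 0 for all i): OK

Verdict: the first failing condition is stationarity -> stat.

stat


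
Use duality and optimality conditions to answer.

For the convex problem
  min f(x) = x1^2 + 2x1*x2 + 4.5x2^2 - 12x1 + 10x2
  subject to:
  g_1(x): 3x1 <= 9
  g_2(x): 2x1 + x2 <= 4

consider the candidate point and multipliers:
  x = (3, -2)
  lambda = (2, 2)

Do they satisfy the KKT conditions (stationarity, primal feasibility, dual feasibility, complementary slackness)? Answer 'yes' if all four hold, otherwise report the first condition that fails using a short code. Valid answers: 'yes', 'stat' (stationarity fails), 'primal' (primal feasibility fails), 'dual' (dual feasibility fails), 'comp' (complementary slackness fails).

Gradient of f: grad f(x) = Q x + c = (-10, -2)
Constraint values g_i(x) = a_i^T x - b_i:
  g_1((3, -2)) = 0
  g_2((3, -2)) = 0
Stationarity residual: grad f(x) + sum_i lambda_i a_i = (0, 0)
  -> stationarity OK
Primal feasibility (all g_i <= 0): OK
Dual feasibility (all lambda_i >= 0): OK
Complementary slackness (lambda_i * g_i(x) = 0 for all i): OK

Verdict: yes, KKT holds.

yes


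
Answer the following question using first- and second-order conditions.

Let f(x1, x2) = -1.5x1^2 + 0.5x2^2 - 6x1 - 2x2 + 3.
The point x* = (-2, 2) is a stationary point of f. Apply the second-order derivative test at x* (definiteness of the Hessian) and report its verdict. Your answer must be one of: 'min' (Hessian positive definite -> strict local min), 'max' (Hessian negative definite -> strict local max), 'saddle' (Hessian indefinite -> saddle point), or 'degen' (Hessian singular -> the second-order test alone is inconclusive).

Compute the Hessian H = grad^2 f:
  H = [[-3, 0], [0, 1]]
Verify stationarity: grad f(x*) = H x* + g = (0, 0).
Eigenvalues of H: -3, 1.
Eigenvalues have mixed signs, so H is indefinite -> x* is a saddle point.

saddle


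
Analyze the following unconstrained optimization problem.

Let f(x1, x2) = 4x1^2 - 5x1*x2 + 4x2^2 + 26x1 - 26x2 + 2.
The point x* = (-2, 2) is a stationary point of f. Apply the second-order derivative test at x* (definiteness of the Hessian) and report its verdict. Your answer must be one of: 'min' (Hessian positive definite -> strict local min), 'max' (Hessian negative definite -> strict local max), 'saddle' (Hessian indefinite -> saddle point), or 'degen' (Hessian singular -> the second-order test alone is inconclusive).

Compute the Hessian H = grad^2 f:
  H = [[8, -5], [-5, 8]]
Verify stationarity: grad f(x*) = H x* + g = (0, 0).
Eigenvalues of H: 3, 13.
Both eigenvalues > 0, so H is positive definite -> x* is a strict local min.

min


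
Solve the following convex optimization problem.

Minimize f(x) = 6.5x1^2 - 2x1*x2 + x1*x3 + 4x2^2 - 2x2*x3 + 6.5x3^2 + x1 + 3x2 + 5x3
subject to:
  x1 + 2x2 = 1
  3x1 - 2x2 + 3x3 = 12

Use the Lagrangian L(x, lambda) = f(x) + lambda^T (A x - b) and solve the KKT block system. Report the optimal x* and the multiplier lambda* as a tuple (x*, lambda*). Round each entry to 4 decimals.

Form the Lagrangian:
  L(x, lambda) = (1/2) x^T Q x + c^T x + lambda^T (A x - b)
Stationarity (grad_x L = 0): Q x + c + A^T lambda = 0.
Primal feasibility: A x = b.

This gives the KKT block system:
  [ Q   A^T ] [ x     ]   [-c ]
  [ A    0  ] [ lambda ] = [ b ]

Solving the linear system:
  x*      = (2.1645, -0.5823, 1.4473)
  lambda* = (-4.607, -9.0479)
  f(x*)   = 60.4181

x* = (2.1645, -0.5823, 1.4473), lambda* = (-4.607, -9.0479)


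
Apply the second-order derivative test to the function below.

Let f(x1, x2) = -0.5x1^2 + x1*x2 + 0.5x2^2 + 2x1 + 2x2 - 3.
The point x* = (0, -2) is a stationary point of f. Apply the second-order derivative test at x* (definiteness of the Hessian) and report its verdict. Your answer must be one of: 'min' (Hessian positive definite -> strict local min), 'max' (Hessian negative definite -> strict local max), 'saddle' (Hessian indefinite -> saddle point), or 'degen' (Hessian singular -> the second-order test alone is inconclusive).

Compute the Hessian H = grad^2 f:
  H = [[-1, 1], [1, 1]]
Verify stationarity: grad f(x*) = H x* + g = (0, 0).
Eigenvalues of H: -1.4142, 1.4142.
Eigenvalues have mixed signs, so H is indefinite -> x* is a saddle point.

saddle


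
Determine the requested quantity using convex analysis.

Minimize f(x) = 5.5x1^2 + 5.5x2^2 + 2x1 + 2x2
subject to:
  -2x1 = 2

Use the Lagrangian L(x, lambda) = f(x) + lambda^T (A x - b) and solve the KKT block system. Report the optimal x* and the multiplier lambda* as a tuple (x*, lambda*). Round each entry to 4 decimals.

Form the Lagrangian:
  L(x, lambda) = (1/2) x^T Q x + c^T x + lambda^T (A x - b)
Stationarity (grad_x L = 0): Q x + c + A^T lambda = 0.
Primal feasibility: A x = b.

This gives the KKT block system:
  [ Q   A^T ] [ x     ]   [-c ]
  [ A    0  ] [ lambda ] = [ b ]

Solving the linear system:
  x*      = (-1, -0.1818)
  lambda* = (-4.5)
  f(x*)   = 3.3182

x* = (-1, -0.1818), lambda* = (-4.5)


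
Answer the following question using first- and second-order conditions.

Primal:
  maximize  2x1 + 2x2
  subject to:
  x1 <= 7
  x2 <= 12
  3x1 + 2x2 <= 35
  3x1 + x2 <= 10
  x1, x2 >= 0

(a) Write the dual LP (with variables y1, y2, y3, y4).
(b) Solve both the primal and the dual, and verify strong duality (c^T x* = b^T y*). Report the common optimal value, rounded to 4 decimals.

The standard primal-dual pair for 'max c^T x s.t. A x <= b, x >= 0' is:
  Dual:  min b^T y  s.t.  A^T y >= c,  y >= 0.

So the dual LP is:
  minimize  7y1 + 12y2 + 35y3 + 10y4
  subject to:
    y1 + 3y3 + 3y4 >= 2
    y2 + 2y3 + y4 >= 2
    y1, y2, y3, y4 >= 0

Solving the primal: x* = (0, 10).
  primal value c^T x* = 20.
Solving the dual: y* = (0, 0, 0, 2).
  dual value b^T y* = 20.
Strong duality: c^T x* = b^T y*. Confirmed.

20


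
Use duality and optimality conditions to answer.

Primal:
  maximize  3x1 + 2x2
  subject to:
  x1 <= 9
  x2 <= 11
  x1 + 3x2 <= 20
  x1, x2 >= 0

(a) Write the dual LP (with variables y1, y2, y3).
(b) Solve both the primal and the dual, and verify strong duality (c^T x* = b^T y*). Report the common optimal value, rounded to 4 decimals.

The standard primal-dual pair for 'max c^T x s.t. A x <= b, x >= 0' is:
  Dual:  min b^T y  s.t.  A^T y >= c,  y >= 0.

So the dual LP is:
  minimize  9y1 + 11y2 + 20y3
  subject to:
    y1 + y3 >= 3
    y2 + 3y3 >= 2
    y1, y2, y3 >= 0

Solving the primal: x* = (9, 3.6667).
  primal value c^T x* = 34.3333.
Solving the dual: y* = (2.3333, 0, 0.6667).
  dual value b^T y* = 34.3333.
Strong duality: c^T x* = b^T y*. Confirmed.

34.3333


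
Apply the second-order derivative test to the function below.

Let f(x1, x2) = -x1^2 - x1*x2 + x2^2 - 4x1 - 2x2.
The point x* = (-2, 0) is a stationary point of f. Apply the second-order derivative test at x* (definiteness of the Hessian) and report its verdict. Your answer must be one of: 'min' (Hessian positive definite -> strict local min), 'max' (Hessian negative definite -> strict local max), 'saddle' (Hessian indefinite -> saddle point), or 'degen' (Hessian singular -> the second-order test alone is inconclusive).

Compute the Hessian H = grad^2 f:
  H = [[-2, -1], [-1, 2]]
Verify stationarity: grad f(x*) = H x* + g = (0, 0).
Eigenvalues of H: -2.2361, 2.2361.
Eigenvalues have mixed signs, so H is indefinite -> x* is a saddle point.

saddle


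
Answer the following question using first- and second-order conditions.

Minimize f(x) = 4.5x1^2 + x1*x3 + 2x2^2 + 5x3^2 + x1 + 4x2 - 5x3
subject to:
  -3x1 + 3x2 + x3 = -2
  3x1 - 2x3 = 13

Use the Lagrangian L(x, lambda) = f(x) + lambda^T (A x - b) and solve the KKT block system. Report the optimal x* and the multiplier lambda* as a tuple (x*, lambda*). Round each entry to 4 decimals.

Form the Lagrangian:
  L(x, lambda) = (1/2) x^T Q x + c^T x + lambda^T (A x - b)
Stationarity (grad_x L = 0): Q x + c + A^T lambda = 0.
Primal feasibility: A x = b.

This gives the KKT block system:
  [ Q   A^T ] [ x     ]   [-c ]
  [ A    0  ] [ lambda ] = [ b ]

Solving the linear system:
  x*      = (2.9718, 2.9859, -2.0423)
  lambda* = (-5.3146, -13.8826)
  f(x*)   = 97.4859

x* = (2.9718, 2.9859, -2.0423), lambda* = (-5.3146, -13.8826)


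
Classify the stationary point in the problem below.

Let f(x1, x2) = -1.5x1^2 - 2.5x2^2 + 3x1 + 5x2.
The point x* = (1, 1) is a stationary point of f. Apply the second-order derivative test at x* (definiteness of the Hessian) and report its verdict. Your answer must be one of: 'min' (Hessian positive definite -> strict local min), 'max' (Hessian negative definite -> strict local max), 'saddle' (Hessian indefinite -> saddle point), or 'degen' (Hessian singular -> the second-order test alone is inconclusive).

Compute the Hessian H = grad^2 f:
  H = [[-3, 0], [0, -5]]
Verify stationarity: grad f(x*) = H x* + g = (0, 0).
Eigenvalues of H: -5, -3.
Both eigenvalues < 0, so H is negative definite -> x* is a strict local max.

max


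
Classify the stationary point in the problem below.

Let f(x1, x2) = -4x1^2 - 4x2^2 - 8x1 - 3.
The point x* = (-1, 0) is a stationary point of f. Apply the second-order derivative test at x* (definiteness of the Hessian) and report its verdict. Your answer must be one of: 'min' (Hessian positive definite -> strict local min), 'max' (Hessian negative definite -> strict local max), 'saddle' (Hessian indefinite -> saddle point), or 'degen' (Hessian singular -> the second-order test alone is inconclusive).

Compute the Hessian H = grad^2 f:
  H = [[-8, 0], [0, -8]]
Verify stationarity: grad f(x*) = H x* + g = (0, 0).
Eigenvalues of H: -8, -8.
Both eigenvalues < 0, so H is negative definite -> x* is a strict local max.

max


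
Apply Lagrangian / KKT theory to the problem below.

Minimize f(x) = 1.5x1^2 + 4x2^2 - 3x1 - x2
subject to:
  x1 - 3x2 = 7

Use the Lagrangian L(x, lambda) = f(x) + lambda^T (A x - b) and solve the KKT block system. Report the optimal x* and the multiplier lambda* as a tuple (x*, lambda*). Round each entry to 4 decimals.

Form the Lagrangian:
  L(x, lambda) = (1/2) x^T Q x + c^T x + lambda^T (A x - b)
Stationarity (grad_x L = 0): Q x + c + A^T lambda = 0.
Primal feasibility: A x = b.

This gives the KKT block system:
  [ Q   A^T ] [ x     ]   [-c ]
  [ A    0  ] [ lambda ] = [ b ]

Solving the linear system:
  x*      = (2.4571, -1.5143)
  lambda* = (-4.3714)
  f(x*)   = 12.3714

x* = (2.4571, -1.5143), lambda* = (-4.3714)


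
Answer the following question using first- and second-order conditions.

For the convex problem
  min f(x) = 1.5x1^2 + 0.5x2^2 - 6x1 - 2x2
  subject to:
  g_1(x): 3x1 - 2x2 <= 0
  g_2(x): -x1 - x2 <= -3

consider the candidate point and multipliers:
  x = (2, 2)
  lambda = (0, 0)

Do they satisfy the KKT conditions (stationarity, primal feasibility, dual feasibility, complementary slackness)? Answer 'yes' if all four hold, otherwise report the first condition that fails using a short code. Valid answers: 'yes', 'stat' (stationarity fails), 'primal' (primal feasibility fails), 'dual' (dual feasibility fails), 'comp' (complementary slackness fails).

Gradient of f: grad f(x) = Q x + c = (0, 0)
Constraint values g_i(x) = a_i^T x - b_i:
  g_1((2, 2)) = 2
  g_2((2, 2)) = -1
Stationarity residual: grad f(x) + sum_i lambda_i a_i = (0, 0)
  -> stationarity OK
Primal feasibility (all g_i <= 0): FAILS
Dual feasibility (all lambda_i >= 0): OK
Complementary slackness (lambda_i * g_i(x) = 0 for all i): OK

Verdict: the first failing condition is primal_feasibility -> primal.

primal
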